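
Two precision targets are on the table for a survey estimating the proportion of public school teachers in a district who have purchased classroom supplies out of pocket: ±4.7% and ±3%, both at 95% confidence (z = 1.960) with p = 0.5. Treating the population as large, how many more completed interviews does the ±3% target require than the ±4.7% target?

At ±4.7%: n = 1.960² × 0.2500 / 0.047² ≈ 434.77 → 435.
At ±3%: n = 1.960² × 0.2500 / 0.030² ≈ 1067.11 → 1068.
Additional respondents: 1068 − 435 = 633.

633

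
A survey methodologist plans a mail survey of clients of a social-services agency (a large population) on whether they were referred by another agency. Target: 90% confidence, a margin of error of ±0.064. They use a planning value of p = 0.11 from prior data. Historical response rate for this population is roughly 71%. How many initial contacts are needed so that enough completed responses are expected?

For 90% confidence, z = 1.645.
Completed interviews needed: n₀ = 1.645² × 0.0979 / 0.064² ≈ 64.68 → 65.
At a 71% response rate, contacts needed = 65 / 0.71 ≈ 91.55 → 92.

92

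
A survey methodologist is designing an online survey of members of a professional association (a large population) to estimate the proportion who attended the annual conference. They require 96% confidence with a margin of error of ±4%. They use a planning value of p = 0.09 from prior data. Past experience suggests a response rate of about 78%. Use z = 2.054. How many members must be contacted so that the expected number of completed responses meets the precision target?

277

Completed interviews needed: n₀ = 2.054² × 0.0819 / 0.040² ≈ 215.96 → 216.
At a 78% response rate, contacts needed = 216 / 0.78 ≈ 276.92 → 277.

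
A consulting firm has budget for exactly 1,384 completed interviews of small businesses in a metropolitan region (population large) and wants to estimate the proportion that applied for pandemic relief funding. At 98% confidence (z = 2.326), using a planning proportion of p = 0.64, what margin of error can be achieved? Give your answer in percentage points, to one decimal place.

SE(p̂) = √[p(1−p)/n] = √[0.2304/1384] = 0.01290.
E = z × SE = 2.326 × 0.01290 = 0.03001, or 3.0 percentage points.

3.0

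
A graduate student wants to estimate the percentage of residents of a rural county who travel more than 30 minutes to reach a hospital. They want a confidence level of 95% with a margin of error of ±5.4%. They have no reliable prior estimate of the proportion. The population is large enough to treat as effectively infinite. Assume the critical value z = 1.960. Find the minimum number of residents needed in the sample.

330

With no prior estimate, use p = 0.5, giving p(1−p) = 0.25.
n = z²·p(1−p)/E² = 1.960² × 0.2500 / 0.054² = 3.8416 × 0.2500 / 0.002916 ≈ 329.36.
Rounding up gives n = 330.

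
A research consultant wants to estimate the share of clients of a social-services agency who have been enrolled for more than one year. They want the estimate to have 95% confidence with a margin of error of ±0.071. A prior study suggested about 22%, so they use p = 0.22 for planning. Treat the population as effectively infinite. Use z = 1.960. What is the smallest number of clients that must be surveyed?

131

With p = 0.22, p(1−p) = 0.1716.
n = z²·p(1−p)/E² = 1.960² × 0.1716 / 0.071² = 3.8416 × 0.1716 / 0.005041 ≈ 130.77.
Rounding up gives n = 131.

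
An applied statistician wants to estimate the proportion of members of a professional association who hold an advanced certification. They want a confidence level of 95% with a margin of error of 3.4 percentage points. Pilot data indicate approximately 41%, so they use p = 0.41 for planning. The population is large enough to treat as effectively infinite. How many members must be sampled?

804

For 95% confidence, z = 1.960.
With p = 0.41, p(1−p) = 0.2419.
n = z²·p(1−p)/E² = 1.960² × 0.2419 / 0.034² = 3.8416 × 0.2419 / 0.001156 ≈ 803.88.
Rounding up gives n = 804.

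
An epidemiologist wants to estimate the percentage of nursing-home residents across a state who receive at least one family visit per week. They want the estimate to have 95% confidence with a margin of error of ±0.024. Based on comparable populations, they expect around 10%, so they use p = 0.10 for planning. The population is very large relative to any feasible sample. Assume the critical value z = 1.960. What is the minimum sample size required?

With p = 0.10, p(1−p) = 0.0900.
n = z²·p(1−p)/E² = 1.960² × 0.0900 / 0.024² = 3.8416 × 0.0900 / 0.000576 ≈ 600.25.
Rounding up gives n = 601.

601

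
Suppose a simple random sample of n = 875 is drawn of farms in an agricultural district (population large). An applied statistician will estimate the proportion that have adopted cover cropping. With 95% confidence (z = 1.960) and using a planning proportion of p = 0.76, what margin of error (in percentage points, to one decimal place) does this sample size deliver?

SE(p̂) = √[p(1−p)/n] = √[0.1824/875] = 0.01444.
E = z × SE = 1.960 × 0.01444 = 0.02830, or 2.8 percentage points.

2.8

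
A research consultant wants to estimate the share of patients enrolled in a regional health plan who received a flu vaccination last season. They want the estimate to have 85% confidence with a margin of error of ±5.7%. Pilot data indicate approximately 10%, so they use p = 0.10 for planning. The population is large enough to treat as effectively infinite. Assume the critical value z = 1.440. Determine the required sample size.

58

With p = 0.10, p(1−p) = 0.0900.
n = z²·p(1−p)/E² = 1.440² × 0.0900 / 0.057² = 2.0736 × 0.0900 / 0.003249 ≈ 57.44.
Rounding up gives n = 58.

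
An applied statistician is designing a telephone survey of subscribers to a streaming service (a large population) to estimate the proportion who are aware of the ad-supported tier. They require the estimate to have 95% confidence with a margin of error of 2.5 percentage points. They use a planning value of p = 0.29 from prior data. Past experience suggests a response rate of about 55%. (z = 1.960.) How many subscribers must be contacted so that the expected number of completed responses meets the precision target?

2302

Completed interviews needed: n₀ = 1.960² × 0.2059 / 0.025² ≈ 1265.58 → 1266.
At a 55% response rate, contacts needed = 1266 / 0.55 ≈ 2301.82 → 2302.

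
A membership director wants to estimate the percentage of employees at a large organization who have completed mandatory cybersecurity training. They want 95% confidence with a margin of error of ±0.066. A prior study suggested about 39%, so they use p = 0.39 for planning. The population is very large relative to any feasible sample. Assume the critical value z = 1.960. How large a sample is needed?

210

With p = 0.39, p(1−p) = 0.2379.
n = z²·p(1−p)/E² = 1.960² × 0.2379 / 0.066² = 3.8416 × 0.2379 / 0.004356 ≈ 209.81.
Rounding up gives n = 210.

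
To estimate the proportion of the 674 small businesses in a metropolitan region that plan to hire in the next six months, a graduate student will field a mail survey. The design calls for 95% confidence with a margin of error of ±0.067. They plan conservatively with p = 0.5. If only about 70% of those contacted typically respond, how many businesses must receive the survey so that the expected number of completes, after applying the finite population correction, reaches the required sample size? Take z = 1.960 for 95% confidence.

Completed interviews needed (unadjusted): n₀ = 1.960² × 0.2500 / 0.067² ≈ 213.95 → 214.
FPC for N = 674: n = 214 / (1 + 213/674) = 214 / 1.3160 ≈ 162.61 → 163.
At a 70% response rate, contacts needed = 163 / 0.70 ≈ 232.86 → 233.

233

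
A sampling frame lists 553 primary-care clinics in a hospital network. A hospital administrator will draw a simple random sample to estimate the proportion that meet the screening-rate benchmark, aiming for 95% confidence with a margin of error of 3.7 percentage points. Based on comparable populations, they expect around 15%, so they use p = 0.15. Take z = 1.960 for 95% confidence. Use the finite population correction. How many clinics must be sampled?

Unadjusted: n₀ = 1.960² × 0.15 × 0.85 / 0.037² ≈ 357.78, so n₀ = 358.
Finite population correction with N = 553: n = n₀ / (1 + (n₀−1)/N) = 358 / (1 + 357/553) = 358 / 1.6456 ≈ 217.55.
Rounding up, n = 218.

218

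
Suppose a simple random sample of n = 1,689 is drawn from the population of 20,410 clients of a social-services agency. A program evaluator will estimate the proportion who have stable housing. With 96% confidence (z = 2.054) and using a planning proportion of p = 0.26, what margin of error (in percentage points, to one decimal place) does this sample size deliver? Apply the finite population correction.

Finite-population factor: (N−n)/(N−1) = (20410−1689)/(20410−1) = 0.9173.
SE(p̂) = √[p(1−p)/n · (N−n)/(N−1)] = √[0.1924/1689 × 0.9173] = 0.01022.
E = z × SE = 2.054 × 0.01022 = 0.02100 ≈ 2.1 percentage points.

2.1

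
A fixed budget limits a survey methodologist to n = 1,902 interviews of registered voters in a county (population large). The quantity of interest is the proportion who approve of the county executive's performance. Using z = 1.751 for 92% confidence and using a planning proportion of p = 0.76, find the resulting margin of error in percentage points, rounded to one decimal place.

1.7

SE(p̂) = √[p(1−p)/n] = √[0.1824/1902] = 0.00979.
E = z × SE = 1.751 × 0.00979 = 0.01715, or 1.7 percentage points.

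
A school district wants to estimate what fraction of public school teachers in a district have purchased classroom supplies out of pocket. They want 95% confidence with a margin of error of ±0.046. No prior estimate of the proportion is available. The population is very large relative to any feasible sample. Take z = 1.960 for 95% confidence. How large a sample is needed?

454

With no prior estimate, use p = 0.5, giving p(1−p) = 0.25.
n = z²·p(1−p)/E² = 1.960² × 0.2500 / 0.046² = 3.8416 × 0.2500 / 0.002116 ≈ 453.88.
Rounding up gives n = 454.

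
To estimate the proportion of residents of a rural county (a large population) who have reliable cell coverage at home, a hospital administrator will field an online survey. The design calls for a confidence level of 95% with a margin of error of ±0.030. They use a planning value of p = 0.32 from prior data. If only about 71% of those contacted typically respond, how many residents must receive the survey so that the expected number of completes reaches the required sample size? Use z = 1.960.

1309

Completed interviews needed: n₀ = 1.960² × 0.2176 / 0.030² ≈ 928.81 → 929.
At a 71% response rate, contacts needed = 929 / 0.71 ≈ 1308.45 → 1309.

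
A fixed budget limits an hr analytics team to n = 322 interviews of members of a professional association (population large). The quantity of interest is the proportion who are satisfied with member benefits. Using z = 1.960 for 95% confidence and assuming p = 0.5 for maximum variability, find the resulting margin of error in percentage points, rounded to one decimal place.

5.5

SE(p̂) = √[p(1−p)/n] = √[0.2500/322] = 0.02786.
E = z × SE = 1.960 × 0.02786 = 0.05461, or 5.5 percentage points.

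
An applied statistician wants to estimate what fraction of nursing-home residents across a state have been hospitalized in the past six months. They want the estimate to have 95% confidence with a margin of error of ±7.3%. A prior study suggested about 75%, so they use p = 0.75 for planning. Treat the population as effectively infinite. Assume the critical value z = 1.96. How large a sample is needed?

With p = 0.75, p(1−p) = 0.1875.
n = z²·p(1−p)/E² = 1.96² × 0.1875 / 0.073² = 3.8416 × 0.1875 / 0.005329 ≈ 135.17.
Rounding up gives n = 136.

136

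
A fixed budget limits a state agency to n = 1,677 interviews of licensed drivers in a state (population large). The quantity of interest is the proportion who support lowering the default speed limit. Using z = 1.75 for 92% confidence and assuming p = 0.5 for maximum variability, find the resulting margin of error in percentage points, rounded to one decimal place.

SE(p̂) = √[p(1−p)/n] = √[0.2500/1677] = 0.01221.
E = z × SE = 1.75 × 0.01221 = 0.02137, or 2.1 percentage points.

2.1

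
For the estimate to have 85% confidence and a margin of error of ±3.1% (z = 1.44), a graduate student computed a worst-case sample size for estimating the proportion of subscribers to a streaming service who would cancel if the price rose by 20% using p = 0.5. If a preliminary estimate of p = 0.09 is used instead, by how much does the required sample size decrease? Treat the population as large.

Conservative (p = 0.5): n = 1.44² × 0.25 / 0.031² ≈ 539.44 → 540.
Using p = 0.09: p(1−p) = 0.0819, so n = 1.44² × 0.0819 / 0.031² ≈ 176.72 → 177.
Reduction: 540 − 177 = 363.

363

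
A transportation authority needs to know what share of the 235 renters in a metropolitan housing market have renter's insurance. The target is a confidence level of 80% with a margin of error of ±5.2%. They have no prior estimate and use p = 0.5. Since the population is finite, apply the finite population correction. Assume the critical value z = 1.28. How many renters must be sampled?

Unadjusted: n₀ = 1.28² × 0.50 × 0.50 / 0.052² ≈ 151.48, so n₀ = 152.
Finite population correction with N = 235: n = n₀ / (1 + (n₀−1)/N) = 152 / (1 + 151/235) = 152 / 1.6426 ≈ 92.54.
Rounding up, n = 93.

93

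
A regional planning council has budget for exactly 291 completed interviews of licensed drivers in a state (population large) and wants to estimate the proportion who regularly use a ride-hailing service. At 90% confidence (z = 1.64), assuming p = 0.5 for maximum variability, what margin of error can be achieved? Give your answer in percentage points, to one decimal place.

SE(p̂) = √[p(1−p)/n] = √[0.2500/291] = 0.02931.
E = z × SE = 1.64 × 0.02931 = 0.04807, or 4.8 percentage points.

4.8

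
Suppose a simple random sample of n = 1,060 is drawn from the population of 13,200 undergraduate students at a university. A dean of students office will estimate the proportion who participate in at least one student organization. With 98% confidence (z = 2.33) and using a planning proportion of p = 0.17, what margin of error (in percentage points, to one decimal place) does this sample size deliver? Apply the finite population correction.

2.6

Finite-population factor: (N−n)/(N−1) = (13200−1060)/(13200−1) = 0.9198.
SE(p̂) = √[p(1−p)/n · (N−n)/(N−1)] = √[0.1411/1060 × 0.9198] = 0.01106.
E = z × SE = 2.33 × 0.01106 = 0.02578 ≈ 2.6 percentage points.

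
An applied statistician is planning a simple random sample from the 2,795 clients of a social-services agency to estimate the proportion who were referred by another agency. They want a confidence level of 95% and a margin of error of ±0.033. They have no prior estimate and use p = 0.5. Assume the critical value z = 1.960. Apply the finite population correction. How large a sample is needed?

671

Unadjusted: n₀ = 1.960² × 0.50 × 0.50 / 0.033² ≈ 881.91, so n₀ = 882.
Finite population correction with N = 2,795: n = n₀ / (1 + (n₀−1)/N) = 882 / (1 + 881/2795) = 882 / 1.3152 ≈ 670.62.
Rounding up, n = 671.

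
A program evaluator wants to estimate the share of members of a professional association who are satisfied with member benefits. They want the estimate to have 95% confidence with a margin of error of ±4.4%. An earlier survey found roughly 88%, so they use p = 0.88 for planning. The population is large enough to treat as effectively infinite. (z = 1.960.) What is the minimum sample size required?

210

With p = 0.88, p(1−p) = 0.1056.
n = z²·p(1−p)/E² = 1.960² × 0.1056 / 0.044² = 3.8416 × 0.1056 / 0.001936 ≈ 209.54.
Rounding up gives n = 210.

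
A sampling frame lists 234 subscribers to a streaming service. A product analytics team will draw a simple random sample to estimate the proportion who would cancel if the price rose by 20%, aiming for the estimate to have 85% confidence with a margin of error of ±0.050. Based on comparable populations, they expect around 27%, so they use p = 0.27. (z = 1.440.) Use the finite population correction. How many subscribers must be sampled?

Unadjusted: n₀ = 1.440² × 0.27 × 0.73 / 0.050² ≈ 163.48, so n₀ = 164.
Finite population correction with N = 234: n = n₀ / (1 + (n₀−1)/N) = 164 / (1 + 163/234) = 164 / 1.6966 ≈ 96.66.
Rounding up, n = 97.

97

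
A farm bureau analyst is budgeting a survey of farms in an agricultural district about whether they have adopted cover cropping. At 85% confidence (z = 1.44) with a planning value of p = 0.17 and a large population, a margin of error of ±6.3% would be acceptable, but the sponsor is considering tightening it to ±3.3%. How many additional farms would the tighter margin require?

195

At ±6.3%: n = 1.44² × 0.1411 / 0.063² ≈ 73.72 → 74.
At ±3.3%: n = 1.44² × 0.1411 / 0.033² ≈ 268.67 → 269.
Additional respondents: 269 − 74 = 195.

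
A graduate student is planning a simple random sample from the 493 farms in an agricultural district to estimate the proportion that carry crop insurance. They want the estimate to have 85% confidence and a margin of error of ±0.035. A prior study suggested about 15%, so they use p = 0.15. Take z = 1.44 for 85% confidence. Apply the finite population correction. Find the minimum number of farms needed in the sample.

151

Unadjusted: n₀ = 1.44² × 0.15 × 0.85 / 0.035² ≈ 215.82, so n₀ = 216.
Finite population correction with N = 493: n = n₀ / (1 + (n₀−1)/N) = 216 / (1 + 215/493) = 216 / 1.4361 ≈ 150.41.
Rounding up, n = 151.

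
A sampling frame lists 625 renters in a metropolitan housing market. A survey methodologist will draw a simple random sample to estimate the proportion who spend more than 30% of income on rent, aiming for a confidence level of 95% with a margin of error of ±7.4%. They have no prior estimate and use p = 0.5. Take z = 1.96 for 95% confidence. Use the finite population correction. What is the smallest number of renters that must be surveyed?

138

Unadjusted: n₀ = 1.96² × 0.50 × 0.50 / 0.074² ≈ 175.38, so n₀ = 176.
Finite population correction with N = 625: n = n₀ / (1 + (n₀−1)/N) = 176 / (1 + 175/625) = 176 / 1.2800 ≈ 137.50.
Rounding up, n = 138.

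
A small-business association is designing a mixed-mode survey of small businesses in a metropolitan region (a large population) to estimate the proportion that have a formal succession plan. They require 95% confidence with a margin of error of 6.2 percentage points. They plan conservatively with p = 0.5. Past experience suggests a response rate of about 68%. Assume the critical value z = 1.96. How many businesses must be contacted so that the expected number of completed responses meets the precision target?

Completed interviews needed: n₀ = 1.96² × 0.2500 / 0.062² ≈ 249.84 → 250.
At a 68% response rate, contacts needed = 250 / 0.68 ≈ 367.65 → 368.

368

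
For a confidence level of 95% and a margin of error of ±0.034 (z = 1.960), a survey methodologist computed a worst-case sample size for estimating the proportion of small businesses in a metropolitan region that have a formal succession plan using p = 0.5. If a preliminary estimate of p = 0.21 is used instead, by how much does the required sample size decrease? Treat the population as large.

Conservative (p = 0.5): n = 1.960² × 0.25 / 0.034² ≈ 830.80 → 831.
Using p = 0.21: p(1−p) = 0.1659, so n = 1.960² × 0.1659 / 0.034² ≈ 551.32 → 552.
Reduction: 831 − 552 = 279.

279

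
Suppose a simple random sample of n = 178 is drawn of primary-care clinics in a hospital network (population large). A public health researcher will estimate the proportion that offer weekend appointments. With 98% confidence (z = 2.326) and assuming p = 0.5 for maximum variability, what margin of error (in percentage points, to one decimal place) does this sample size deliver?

8.7

SE(p̂) = √[p(1−p)/n] = √[0.2500/178] = 0.03748.
E = z × SE = 2.326 × 0.03748 = 0.08717, or 8.7 percentage points.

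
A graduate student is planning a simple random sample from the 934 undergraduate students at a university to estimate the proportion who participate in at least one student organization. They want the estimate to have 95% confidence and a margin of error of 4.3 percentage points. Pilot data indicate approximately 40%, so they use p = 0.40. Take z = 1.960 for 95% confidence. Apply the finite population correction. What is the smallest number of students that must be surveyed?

Unadjusted: n₀ = 1.960² × 0.40 × 0.60 / 0.043² ≈ 498.64, so n₀ = 499.
Finite population correction with N = 934: n = n₀ / (1 + (n₀−1)/N) = 499 / (1 + 498/934) = 499 / 1.5332 ≈ 325.47.
Rounding up, n = 326.

326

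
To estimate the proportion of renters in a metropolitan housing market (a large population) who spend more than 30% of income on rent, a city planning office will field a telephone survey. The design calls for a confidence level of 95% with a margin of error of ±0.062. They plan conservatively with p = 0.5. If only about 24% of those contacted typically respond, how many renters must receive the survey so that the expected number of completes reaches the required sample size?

1042

For 95% confidence, z = 1.96.
Completed interviews needed: n₀ = 1.96² × 0.2500 / 0.062² ≈ 249.84 → 250.
At a 24% response rate, contacts needed = 250 / 0.24 ≈ 1041.67 → 1042.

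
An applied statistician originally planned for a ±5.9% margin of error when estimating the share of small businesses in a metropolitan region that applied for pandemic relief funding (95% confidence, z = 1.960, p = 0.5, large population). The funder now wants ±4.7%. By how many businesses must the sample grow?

At ±5.9%: n = 1.960² × 0.2500 / 0.059² ≈ 275.90 → 276.
At ±4.7%: n = 1.960² × 0.2500 / 0.047² ≈ 434.77 → 435.
Additional respondents: 435 − 276 = 159.

159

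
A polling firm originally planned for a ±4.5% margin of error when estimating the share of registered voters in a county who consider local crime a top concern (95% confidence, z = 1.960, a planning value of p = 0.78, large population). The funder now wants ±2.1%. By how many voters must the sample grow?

At ±4.5%: n = 1.960² × 0.1716 / 0.045² ≈ 325.54 → 326.
At ±2.1%: n = 1.960² × 0.1716 / 0.021² ≈ 1494.83 → 1495.
Additional respondents: 1495 − 326 = 1169.

1169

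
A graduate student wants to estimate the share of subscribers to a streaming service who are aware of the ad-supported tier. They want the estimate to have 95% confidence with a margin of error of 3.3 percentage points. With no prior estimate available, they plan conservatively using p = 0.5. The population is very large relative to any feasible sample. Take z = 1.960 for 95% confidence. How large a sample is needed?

882

With p = 0.5, p(1−p) = 0.25.
n = z²·p(1−p)/E² = 1.960² × 0.2500 / 0.033² = 3.8416 × 0.2500 / 0.001089 ≈ 881.91.
Rounding up gives n = 882.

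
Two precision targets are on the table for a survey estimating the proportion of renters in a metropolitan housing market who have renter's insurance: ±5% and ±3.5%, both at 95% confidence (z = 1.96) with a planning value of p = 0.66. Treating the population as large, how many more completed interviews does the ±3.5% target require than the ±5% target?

359

At ±5%: n = 1.96² × 0.2244 / 0.050² ≈ 344.82 → 345.
At ±3.5%: n = 1.96² × 0.2244 / 0.035² ≈ 703.72 → 704.
Additional respondents: 704 − 345 = 359.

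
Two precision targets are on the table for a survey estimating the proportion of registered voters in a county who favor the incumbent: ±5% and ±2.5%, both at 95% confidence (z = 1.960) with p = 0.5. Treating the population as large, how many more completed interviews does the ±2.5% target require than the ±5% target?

1152

At ±5%: n = 1.960² × 0.2500 / 0.050² ≈ 384.16 → 385.
At ±2.5%: n = 1.960² × 0.2500 / 0.025² ≈ 1536.64 → 1537.
Additional respondents: 1537 − 385 = 1152.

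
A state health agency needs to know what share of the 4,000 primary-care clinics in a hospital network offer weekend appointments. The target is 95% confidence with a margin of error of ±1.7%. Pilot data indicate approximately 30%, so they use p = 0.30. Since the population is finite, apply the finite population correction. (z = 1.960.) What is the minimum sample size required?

Unadjusted: n₀ = 1.960² × 0.30 × 0.70 / 0.017² ≈ 2791.47, so n₀ = 2792.
Finite population correction with N = 4,000: n = n₀ / (1 + (n₀−1)/N) = 2792 / (1 + 2791/4000) = 2792 / 1.6978 ≈ 1644.53.
Rounding up, n = 1645.

1645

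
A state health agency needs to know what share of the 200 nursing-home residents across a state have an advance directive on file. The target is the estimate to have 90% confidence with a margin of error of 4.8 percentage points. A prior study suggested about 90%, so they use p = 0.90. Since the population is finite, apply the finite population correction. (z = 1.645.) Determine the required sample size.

70

Unadjusted: n₀ = 1.645² × 0.90 × 0.10 / 0.048² ≈ 105.70, so n₀ = 106.
Finite population correction with N = 200: n = n₀ / (1 + (n₀−1)/N) = 106 / (1 + 105/200) = 106 / 1.5250 ≈ 69.51.
Rounding up, n = 70.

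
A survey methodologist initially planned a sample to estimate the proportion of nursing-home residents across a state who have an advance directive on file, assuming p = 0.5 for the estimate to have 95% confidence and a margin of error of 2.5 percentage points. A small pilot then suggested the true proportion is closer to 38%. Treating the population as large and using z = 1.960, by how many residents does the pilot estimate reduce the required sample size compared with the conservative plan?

Conservative (p = 0.5): n = 1.960² × 0.25 / 0.025² ≈ 1536.64 → 1537.
Using p = 0.38: p(1−p) = 0.2356, so n = 1.960² × 0.2356 / 0.025² ≈ 1448.13 → 1449.
Reduction: 1537 − 1449 = 88.

88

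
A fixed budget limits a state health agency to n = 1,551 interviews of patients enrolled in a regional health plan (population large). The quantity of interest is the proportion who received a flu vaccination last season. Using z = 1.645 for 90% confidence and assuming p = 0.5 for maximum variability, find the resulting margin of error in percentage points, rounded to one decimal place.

2.1

SE(p̂) = √[p(1−p)/n] = √[0.2500/1551] = 0.01270.
E = z × SE = 1.645 × 0.01270 = 0.02088, or 2.1 percentage points.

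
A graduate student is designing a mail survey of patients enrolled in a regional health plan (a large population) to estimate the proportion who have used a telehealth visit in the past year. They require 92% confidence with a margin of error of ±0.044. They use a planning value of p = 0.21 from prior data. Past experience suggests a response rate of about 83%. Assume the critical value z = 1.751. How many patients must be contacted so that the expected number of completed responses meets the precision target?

317

Completed interviews needed: n₀ = 1.751² × 0.1659 / 0.044² ≈ 262.73 → 263.
At an 83% response rate, contacts needed = 263 / 0.83 ≈ 316.87 → 317.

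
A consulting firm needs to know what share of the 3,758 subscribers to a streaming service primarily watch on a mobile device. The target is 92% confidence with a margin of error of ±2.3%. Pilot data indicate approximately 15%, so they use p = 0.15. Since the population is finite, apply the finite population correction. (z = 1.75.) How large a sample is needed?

Unadjusted: n₀ = 1.75² × 0.15 × 0.85 / 0.023² ≈ 738.13, so n₀ = 739.
Finite population correction with N = 3,758: n = n₀ / (1 + (n₀−1)/N) = 739 / (1 + 738/3758) = 739 / 1.1964 ≈ 617.70.
Rounding up, n = 618.

618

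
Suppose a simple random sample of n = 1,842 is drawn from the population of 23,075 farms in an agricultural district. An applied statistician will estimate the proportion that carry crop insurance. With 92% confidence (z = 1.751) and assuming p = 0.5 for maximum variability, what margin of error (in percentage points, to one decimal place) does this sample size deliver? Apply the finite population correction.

Finite-population factor: (N−n)/(N−1) = (23075−1842)/(23075−1) = 0.9202.
SE(p̂) = √[p(1−p)/n · (N−n)/(N−1)] = √[0.2500/1842 × 0.9202] = 0.01118.
E = z × SE = 1.751 × 0.01118 = 0.01957 ≈ 2.0 percentage points.

2.0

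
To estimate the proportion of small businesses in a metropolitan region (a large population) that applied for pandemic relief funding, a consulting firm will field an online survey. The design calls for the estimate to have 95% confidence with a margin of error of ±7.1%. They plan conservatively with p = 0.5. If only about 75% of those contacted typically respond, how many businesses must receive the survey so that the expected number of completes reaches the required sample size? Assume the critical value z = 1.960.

255

Completed interviews needed: n₀ = 1.960² × 0.2500 / 0.071² ≈ 190.52 → 191.
At a 75% response rate, contacts needed = 191 / 0.75 ≈ 254.67 → 255.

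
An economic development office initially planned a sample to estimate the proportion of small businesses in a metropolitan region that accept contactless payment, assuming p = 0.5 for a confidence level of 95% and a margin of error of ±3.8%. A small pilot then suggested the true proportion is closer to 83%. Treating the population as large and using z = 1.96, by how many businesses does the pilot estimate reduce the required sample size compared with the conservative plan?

Conservative (p = 0.5): n = 1.96² × 0.25 / 0.038² ≈ 665.10 → 666.
Using p = 0.83: p(1−p) = 0.1411, so n = 1.96² × 0.1411 / 0.038² ≈ 375.38 → 376.
Reduction: 666 − 376 = 290.

290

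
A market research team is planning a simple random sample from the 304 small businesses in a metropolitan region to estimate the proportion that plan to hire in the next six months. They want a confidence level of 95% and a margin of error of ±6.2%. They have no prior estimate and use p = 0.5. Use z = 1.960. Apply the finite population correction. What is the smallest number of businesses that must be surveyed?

Unadjusted: n₀ = 1.960² × 0.50 × 0.50 / 0.062² ≈ 249.84, so n₀ = 250.
Finite population correction with N = 304: n = n₀ / (1 + (n₀−1)/N) = 250 / (1 + 249/304) = 250 / 1.8191 ≈ 137.43.
Rounding up, n = 138.

138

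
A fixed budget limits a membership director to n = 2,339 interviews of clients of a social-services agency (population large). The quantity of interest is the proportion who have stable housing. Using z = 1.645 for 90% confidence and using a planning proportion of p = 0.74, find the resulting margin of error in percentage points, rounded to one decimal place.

1.5

SE(p̂) = √[p(1−p)/n] = √[0.1924/2339] = 0.00907.
E = z × SE = 1.645 × 0.00907 = 0.01492, or 1.5 percentage points.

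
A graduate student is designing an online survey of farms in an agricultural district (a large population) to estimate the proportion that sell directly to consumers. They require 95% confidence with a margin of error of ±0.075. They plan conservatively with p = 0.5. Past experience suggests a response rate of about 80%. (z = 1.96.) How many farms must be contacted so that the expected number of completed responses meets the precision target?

Completed interviews needed: n₀ = 1.96² × 0.2500 / 0.075² ≈ 170.74 → 171.
At an 80% response rate, contacts needed = 171 / 0.80 ≈ 213.75 → 214.

214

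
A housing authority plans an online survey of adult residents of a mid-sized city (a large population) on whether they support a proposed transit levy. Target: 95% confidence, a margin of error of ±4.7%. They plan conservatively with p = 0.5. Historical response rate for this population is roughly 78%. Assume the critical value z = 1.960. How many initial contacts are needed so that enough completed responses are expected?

558

Completed interviews needed: n₀ = 1.960² × 0.2500 / 0.047² ≈ 434.77 → 435.
At a 78% response rate, contacts needed = 435 / 0.78 ≈ 557.69 → 558.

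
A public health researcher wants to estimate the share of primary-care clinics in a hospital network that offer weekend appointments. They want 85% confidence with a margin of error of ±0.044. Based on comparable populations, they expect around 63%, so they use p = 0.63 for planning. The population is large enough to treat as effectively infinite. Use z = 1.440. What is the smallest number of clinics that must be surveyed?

250

With p = 0.63, p(1−p) = 0.2331.
n = z²·p(1−p)/E² = 1.440² × 0.2331 / 0.044² = 2.0736 × 0.2331 / 0.001936 ≈ 249.67.
Rounding up gives n = 250.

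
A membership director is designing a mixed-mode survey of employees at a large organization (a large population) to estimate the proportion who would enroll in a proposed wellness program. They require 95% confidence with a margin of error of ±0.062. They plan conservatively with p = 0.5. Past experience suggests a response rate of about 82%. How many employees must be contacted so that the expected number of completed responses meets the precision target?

For 95% confidence, z = 1.960.
Completed interviews needed: n₀ = 1.960² × 0.2500 / 0.062² ≈ 249.84 → 250.
At an 82% response rate, contacts needed = 250 / 0.82 ≈ 304.88 → 305.

305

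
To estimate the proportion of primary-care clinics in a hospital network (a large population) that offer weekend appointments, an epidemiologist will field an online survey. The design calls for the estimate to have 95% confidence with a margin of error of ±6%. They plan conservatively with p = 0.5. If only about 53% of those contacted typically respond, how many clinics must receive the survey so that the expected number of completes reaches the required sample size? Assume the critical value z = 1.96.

Completed interviews needed: n₀ = 1.96² × 0.2500 / 0.060² ≈ 266.78 → 267.
At a 53% response rate, contacts needed = 267 / 0.53 ≈ 503.77 → 504.

504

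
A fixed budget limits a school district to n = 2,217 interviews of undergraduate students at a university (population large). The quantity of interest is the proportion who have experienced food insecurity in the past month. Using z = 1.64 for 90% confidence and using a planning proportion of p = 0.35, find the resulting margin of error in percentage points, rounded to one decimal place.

SE(p̂) = √[p(1−p)/n] = √[0.2275/2217] = 0.01013.
E = z × SE = 1.64 × 0.01013 = 0.01661, or 1.7 percentage points.

1.7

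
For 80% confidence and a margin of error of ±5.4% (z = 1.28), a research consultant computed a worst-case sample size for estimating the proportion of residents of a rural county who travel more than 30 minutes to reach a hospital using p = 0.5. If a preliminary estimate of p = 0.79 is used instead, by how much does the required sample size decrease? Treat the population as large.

Conservative (p = 0.5): n = 1.28² × 0.25 / 0.054² ≈ 140.47 → 141.
Using p = 0.79: p(1−p) = 0.1659, so n = 1.28² × 0.1659 / 0.054² ≈ 93.21 → 94.
Reduction: 141 − 94 = 47.

47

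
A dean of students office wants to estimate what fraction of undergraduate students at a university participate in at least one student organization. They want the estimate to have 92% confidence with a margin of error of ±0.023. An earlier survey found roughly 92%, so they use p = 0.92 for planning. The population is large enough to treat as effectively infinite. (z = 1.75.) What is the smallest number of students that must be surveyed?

427

With p = 0.92, p(1−p) = 0.0736.
n = z²·p(1−p)/E² = 1.75² × 0.0736 / 0.023² = 3.0625 × 0.0736 / 0.000529 ≈ 426.09.
Rounding up gives n = 427.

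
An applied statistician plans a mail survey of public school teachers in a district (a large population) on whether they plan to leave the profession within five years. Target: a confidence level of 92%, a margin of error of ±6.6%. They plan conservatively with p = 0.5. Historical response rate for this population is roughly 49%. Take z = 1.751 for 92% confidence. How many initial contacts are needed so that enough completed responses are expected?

360

Completed interviews needed: n₀ = 1.751² × 0.2500 / 0.066² ≈ 175.96 → 176.
At a 49% response rate, contacts needed = 176 / 0.49 ≈ 359.18 → 360.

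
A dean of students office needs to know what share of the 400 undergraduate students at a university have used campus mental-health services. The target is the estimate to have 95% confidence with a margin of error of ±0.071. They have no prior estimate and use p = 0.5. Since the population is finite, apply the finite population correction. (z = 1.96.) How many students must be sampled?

130

Unadjusted: n₀ = 1.96² × 0.50 × 0.50 / 0.071² ≈ 190.52, so n₀ = 191.
Finite population correction with N = 400: n = n₀ / (1 + (n₀−1)/N) = 191 / (1 + 190/400) = 191 / 1.4750 ≈ 129.49.
Rounding up, n = 130.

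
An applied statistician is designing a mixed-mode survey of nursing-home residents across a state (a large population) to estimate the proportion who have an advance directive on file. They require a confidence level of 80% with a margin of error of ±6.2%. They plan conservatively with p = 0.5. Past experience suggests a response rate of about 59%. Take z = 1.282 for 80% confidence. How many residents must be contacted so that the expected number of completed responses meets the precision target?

Completed interviews needed: n₀ = 1.282² × 0.2500 / 0.062² ≈ 106.89 → 107.
At a 59% response rate, contacts needed = 107 / 0.59 ≈ 181.36 → 182.

182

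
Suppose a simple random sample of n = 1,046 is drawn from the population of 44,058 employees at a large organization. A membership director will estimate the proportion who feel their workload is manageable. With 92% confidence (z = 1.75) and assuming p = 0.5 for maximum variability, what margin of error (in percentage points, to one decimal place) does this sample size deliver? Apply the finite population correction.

2.7

Finite-population factor: (N−n)/(N−1) = (44058−1046)/(44058−1) = 0.9763.
SE(p̂) = √[p(1−p)/n · (N−n)/(N−1)] = √[0.2500/1046 × 0.9763] = 0.01528.
E = z × SE = 1.75 × 0.01528 = 0.02673 ≈ 2.7 percentage points.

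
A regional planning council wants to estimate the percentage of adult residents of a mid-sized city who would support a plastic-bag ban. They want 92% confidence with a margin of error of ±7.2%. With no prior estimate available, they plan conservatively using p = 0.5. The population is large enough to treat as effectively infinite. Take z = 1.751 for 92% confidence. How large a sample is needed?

148

With p = 0.5, p(1−p) = 0.25.
n = z²·p(1−p)/E² = 1.751² × 0.2500 / 0.072² = 3.0660 × 0.2500 / 0.005184 ≈ 147.86.
Rounding up gives n = 148.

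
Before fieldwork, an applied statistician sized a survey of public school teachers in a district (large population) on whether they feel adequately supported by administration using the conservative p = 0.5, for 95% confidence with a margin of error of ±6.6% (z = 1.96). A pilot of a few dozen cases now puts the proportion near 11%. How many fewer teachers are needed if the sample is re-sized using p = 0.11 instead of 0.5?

134

Conservative (p = 0.5): n = 1.96² × 0.25 / 0.066² ≈ 220.48 → 221.
Using p = 0.11: p(1−p) = 0.0979, so n = 1.96² × 0.0979 / 0.066² ≈ 86.34 → 87.
Reduction: 221 − 87 = 134.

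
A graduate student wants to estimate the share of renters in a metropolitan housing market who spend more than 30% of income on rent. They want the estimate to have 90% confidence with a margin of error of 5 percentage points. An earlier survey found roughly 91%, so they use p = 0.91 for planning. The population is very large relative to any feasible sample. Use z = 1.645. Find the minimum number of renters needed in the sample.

89

With p = 0.91, p(1−p) = 0.0819.
n = z²·p(1−p)/E² = 1.645² × 0.0819 / 0.050² = 2.7060 × 0.0819 / 0.002500 ≈ 88.65.
Rounding up gives n = 89.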